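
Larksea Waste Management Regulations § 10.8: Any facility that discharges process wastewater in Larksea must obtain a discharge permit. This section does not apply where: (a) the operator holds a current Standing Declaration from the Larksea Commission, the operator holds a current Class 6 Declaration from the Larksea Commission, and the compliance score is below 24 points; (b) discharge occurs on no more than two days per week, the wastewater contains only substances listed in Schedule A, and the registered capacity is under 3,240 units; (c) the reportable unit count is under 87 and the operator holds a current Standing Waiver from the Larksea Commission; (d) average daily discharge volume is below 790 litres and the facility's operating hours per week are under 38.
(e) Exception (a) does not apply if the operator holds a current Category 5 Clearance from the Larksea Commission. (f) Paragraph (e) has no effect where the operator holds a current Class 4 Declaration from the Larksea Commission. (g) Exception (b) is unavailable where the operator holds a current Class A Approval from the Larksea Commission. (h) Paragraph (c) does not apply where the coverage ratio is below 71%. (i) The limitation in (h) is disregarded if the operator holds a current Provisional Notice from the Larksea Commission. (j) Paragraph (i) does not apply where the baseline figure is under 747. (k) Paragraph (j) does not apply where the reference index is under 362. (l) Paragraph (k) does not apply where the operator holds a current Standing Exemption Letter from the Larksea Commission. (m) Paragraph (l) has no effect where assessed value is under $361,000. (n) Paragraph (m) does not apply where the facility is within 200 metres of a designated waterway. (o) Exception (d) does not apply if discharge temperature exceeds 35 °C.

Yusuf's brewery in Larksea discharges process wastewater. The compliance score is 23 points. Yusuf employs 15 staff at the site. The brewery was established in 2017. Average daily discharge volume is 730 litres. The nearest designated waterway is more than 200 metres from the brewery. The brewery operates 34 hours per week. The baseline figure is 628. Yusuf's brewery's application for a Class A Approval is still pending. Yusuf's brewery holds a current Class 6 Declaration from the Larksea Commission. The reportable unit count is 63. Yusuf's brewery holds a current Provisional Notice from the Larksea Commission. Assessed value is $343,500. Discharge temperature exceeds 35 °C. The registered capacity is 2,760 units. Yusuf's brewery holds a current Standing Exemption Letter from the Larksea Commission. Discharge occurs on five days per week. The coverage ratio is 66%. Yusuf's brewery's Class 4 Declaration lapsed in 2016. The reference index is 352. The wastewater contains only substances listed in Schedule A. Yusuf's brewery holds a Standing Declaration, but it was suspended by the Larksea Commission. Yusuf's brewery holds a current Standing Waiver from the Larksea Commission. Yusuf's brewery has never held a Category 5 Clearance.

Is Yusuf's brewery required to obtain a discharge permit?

No — exception (c) applies; Yusuf's brewery is not required to obtain a discharge permit.

Exception (a) does not apply: the Standing Declaration is not current.
Exception (b) fails — discharge occurs on five days per week.
Exception (c) is satisfied on its face — the reportable unit count is 63, under the 87 limit; a current Standing Waiver is held. As to paragraphs (h)–(n): (h) is engaged (the coverage ratio is 66%, below the 71% limit), but is set aside by (i): (i) operates — a current Provisional Notice is held. (j) would limit (i) — the baseline figure is 628, under the 747 limit — but (k) sets (j) aside: (k) applies — the reference index is 352, under the 362 limit. (l) would limit (k) — a current Standing Exemption Letter is held — but (m) sets (l) aside: (m) operates — assessed value is $343,500, under the $361,000 limit. (n), which would lift (m), is not triggered — the brewery is more than 200 m from any designated waterway. Exception (c) stands.
Exception (d)'s conditions are all satisfied: average daily discharge volume is 730 litres, below the 790 litres limit; the facility's operating hours per week are 34, under the 38 limit. Turning to paragraph (o): (o) operates against (d): discharge temperature exceeds 35 °C. So (d) is unavailable.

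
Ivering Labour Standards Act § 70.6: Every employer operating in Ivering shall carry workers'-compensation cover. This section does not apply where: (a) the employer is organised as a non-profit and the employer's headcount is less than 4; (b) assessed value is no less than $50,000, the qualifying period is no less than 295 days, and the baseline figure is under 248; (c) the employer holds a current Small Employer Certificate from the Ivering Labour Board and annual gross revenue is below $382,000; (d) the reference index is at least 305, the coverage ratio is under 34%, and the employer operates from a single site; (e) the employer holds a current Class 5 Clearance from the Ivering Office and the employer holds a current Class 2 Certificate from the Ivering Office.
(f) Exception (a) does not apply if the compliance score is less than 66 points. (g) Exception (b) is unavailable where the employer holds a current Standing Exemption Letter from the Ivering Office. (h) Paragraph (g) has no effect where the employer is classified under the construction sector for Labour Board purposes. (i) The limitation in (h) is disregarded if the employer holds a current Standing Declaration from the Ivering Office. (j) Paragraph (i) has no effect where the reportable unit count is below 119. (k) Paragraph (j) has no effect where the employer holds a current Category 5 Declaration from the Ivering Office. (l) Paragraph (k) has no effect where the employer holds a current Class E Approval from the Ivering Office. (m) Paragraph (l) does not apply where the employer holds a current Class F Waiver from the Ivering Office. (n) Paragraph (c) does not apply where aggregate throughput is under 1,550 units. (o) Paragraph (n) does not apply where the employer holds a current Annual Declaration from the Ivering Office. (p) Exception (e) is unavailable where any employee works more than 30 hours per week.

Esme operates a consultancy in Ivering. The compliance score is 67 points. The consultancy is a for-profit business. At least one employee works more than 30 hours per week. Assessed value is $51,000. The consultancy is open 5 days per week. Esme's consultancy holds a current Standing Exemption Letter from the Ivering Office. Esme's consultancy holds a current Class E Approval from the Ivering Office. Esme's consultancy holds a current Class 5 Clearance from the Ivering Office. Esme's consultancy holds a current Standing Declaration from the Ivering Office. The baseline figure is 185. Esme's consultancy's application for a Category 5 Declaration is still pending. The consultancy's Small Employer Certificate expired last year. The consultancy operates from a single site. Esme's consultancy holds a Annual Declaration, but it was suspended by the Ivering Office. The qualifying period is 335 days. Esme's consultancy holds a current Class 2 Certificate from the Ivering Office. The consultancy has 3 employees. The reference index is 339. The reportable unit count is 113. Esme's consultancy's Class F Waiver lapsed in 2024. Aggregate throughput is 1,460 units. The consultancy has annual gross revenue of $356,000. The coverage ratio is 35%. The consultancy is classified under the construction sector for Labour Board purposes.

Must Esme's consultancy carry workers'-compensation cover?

No — exception (b) applies; Esme's consultancy is not required to carry workers'-compensation cover.

Exception (a) fails — the employer is for-profit.
Exception (b)'s conditions are all satisfied: assessed value is $51,000, meeting the $50,000 threshold; the qualifying period is 335 days, meeting the 295 days threshold; the baseline figure is 185, under the 248 limit. As to paragraphs (g)–(m): (g) would limit (b) — a current Standing Exemption Letter is held — but (h) sets (g) aside: (h) operates against (g): the consultancy is classified under the construction sector. (i) would limit (h) — a current Standing Declaration is held — but (j) sets (i) aside: (j) is engaged — the reportable unit count is 113, below the 119 limit. (k) is not engaged (no current Category 5 Declaration is held), so (j) stands. Exception (b) stands.
Exception (c) requires that the employer holds a current Small Employer Certificate from the Ivering Labour Board; but the Small Employer Certificate has expired, so (c) is unavailable.
Exception (d) requires that the coverage ratio is under 34%; but the coverage ratio is 35%, not under 34%, so (d) is unavailable.
All of (e)'s requirements are met (a current Class 5 Clearance is held; a current Class 2 Certificate is held). But: (p) operates against (e): at least one employee exceeds 30 hours/week. (e) is therefore removed.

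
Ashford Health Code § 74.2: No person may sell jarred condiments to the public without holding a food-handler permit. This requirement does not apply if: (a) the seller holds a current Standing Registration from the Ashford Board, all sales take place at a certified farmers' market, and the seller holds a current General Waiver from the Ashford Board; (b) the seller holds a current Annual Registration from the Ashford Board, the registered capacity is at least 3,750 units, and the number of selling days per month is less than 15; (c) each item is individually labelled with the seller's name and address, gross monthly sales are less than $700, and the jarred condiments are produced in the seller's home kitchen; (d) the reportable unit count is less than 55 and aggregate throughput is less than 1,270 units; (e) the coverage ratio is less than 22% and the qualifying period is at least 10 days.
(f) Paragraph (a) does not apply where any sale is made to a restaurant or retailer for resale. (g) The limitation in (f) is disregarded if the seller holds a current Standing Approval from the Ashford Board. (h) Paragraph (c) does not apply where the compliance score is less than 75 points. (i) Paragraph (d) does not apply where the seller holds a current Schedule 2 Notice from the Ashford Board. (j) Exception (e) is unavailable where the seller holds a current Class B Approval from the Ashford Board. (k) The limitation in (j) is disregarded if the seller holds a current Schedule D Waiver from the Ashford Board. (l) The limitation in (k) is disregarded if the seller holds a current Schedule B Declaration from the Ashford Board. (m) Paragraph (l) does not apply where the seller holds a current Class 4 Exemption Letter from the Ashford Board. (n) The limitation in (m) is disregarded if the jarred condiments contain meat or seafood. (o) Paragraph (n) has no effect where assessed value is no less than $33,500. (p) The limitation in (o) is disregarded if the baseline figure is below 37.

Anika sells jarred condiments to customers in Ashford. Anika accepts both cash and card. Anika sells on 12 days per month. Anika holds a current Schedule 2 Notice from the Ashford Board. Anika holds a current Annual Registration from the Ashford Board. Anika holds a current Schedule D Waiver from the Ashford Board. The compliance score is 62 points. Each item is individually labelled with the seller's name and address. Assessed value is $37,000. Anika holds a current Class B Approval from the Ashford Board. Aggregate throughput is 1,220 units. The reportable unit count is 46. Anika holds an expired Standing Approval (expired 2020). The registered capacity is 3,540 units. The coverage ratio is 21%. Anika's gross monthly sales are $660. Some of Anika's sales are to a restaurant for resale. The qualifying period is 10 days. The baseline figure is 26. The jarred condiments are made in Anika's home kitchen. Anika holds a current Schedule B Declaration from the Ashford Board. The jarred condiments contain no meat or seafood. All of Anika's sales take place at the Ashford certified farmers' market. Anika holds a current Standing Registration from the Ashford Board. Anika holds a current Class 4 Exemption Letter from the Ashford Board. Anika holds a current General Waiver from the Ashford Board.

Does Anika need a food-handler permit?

Exception (a)'s conditions are all satisfied: a current Standing Registration is held; all sales are at a certified farmers' market; a current General Waiver is held. But: (f) operates against (a): some sales are to a restaurant for resale. (g) is not engaged (the Standing Approval is not current), so (f) stands. So (a) is unavailable.
Exception (b) does not apply: the registered capacity is 3,540 units, short of 3,750 units.
Exception (c)'s conditions are all satisfied: items are individually labelled; gross monthly sales are $660, less than the $700 limit; the jarred condiments are home-kitchen produced. But: (h) operates against (c): the compliance score is 62 points, less than the 75 points limit. So (c) is unavailable.
Exception (d): the reportable unit count is 46, less than the 55 limit; aggregate throughput is 1,220 units, less than the 1,270 units limit — every condition holds. But: (i) operates against (d): a current Schedule 2 Notice is held. So (d) is unavailable.
All of (e)'s requirements are met (the coverage ratio is 21%, less than the 22% limit; the qualifying period is 10 days, meeting the 10 days threshold). Applying paragraphs (j)–(p): (j) is triggered (a current Class B Approval is held), but is set aside by (k): (k) operates against (j): a current Schedule D Waiver is held. (l) operates (a current Schedule B Declaration is held), but is displaced by (m): (m) applies — a current Class 4 Exemption Letter is held. (n) does not operate here (the jarred condiments contain no meat or seafood), so (m) stands. So (e) applies.

No — exception (e) applies; Anika is not required to hold a food-handler permit.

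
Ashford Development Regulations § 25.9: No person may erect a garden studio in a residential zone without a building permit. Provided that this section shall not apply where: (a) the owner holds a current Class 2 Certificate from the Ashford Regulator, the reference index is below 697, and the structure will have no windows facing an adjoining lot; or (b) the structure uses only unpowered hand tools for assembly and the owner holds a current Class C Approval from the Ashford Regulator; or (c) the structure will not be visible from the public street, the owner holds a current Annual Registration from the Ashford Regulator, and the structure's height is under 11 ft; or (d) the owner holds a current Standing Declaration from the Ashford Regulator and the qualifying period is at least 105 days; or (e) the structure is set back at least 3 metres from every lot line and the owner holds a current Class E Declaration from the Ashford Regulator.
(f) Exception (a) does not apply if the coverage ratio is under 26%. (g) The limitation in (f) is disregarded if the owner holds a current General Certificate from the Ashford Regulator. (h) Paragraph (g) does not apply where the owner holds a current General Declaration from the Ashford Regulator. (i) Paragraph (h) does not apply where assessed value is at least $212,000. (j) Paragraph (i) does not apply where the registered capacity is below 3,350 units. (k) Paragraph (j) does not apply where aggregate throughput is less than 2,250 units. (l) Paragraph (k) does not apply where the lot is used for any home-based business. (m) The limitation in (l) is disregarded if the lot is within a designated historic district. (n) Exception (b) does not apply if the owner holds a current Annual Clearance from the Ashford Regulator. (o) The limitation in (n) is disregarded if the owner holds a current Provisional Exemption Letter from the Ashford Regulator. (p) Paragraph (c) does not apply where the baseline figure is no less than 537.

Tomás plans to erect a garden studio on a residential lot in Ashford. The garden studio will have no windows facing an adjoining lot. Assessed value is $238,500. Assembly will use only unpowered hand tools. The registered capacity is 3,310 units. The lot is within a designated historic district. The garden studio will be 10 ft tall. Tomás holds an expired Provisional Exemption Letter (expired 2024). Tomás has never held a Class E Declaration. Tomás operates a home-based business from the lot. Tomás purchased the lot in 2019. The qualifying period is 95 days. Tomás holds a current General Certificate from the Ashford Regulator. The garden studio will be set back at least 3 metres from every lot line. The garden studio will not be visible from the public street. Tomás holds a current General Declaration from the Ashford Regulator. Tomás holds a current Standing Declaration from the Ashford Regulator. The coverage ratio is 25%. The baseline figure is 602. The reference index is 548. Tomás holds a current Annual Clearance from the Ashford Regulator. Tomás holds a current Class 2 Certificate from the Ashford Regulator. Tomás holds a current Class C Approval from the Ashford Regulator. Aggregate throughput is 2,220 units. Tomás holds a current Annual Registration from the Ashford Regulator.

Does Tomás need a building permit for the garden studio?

Exception (a)'s conditions are all satisfied: a current Class 2 Certificate is held; the reference index is 548, below the 697 limit; no windows face an adjoining lot. Applying paragraphs (f)–(m): (f) is engaged (the coverage ratio is 25%, under the 26% limit), but is displaced by (g): (g) applies — a current General Certificate is held. (h) is engaged (a current General Declaration is held), but is displaced by (i): (i) applies — assessed value is $238,500, meeting the $212,000 threshold. (j) operates (the registered capacity is 3,310 units, below the 3,350 units limit), but is displaced by (k): (k) operates — aggregate throughput is 2,220 units, less than the 2,250 units limit. (l) is triggered (a home-based business operates on the lot), but yields to (m): (m) operates — the lot is in a historic district. So (a) applies.
Exception (b): assembly uses only hand tools; a current Class C Approval is held — every condition holds. However, paragraphs (n)–(o) must be considered: (n) operates against (b): a current Annual Clearance is held. (o) is not engaged (there is no Provisional Exemption Letter in force), so (n) stands. (b) is therefore removed.
Exception (c): the structure will not be visible from the street; a current Annual Registration is held; the structure's height is 10 ft, under the 11 ft limit — every condition holds. Turning to paragraph (p): (p) operates against (c): the baseline figure is 602, meeting the 537 threshold. (c) is therefore removed.
Exception (d) does not apply: the qualifying period is 95 days, short of 105 days.
Exception (e) does not apply: no current Class E Declaration is held.

No — exception (a) applies; Tomás does not need a building permit.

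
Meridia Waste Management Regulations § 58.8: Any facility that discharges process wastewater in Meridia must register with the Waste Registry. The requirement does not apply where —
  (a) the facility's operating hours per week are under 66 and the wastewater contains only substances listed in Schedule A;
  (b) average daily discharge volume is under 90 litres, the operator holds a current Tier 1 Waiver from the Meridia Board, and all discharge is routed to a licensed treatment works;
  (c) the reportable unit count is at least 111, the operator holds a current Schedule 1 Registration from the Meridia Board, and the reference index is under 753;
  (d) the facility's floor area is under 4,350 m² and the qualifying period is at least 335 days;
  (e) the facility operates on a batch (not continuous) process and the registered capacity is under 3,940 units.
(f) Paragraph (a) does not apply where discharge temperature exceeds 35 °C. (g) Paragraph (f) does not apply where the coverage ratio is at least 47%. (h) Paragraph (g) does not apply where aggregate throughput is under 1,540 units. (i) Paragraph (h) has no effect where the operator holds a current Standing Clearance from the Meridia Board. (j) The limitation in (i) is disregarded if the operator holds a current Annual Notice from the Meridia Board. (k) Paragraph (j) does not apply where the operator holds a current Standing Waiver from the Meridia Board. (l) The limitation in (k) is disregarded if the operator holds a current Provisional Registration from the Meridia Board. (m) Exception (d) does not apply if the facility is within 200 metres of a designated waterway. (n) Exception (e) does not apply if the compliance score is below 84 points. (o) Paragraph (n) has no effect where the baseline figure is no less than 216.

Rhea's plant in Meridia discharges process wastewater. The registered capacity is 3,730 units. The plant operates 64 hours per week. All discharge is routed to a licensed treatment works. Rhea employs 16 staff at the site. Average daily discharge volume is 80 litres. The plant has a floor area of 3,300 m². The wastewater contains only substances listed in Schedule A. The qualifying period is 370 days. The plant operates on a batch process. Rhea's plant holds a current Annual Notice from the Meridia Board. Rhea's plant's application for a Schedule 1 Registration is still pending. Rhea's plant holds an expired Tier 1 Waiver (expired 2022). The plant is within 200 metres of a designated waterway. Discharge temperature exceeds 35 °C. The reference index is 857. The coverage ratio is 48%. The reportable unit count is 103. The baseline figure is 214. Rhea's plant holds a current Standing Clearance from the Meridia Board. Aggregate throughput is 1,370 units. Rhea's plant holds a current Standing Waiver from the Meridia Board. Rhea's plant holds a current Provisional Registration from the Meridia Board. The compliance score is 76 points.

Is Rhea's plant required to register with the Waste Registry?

Yes — Rhea's plant must register with the Waste Registry.

Exception (a): the facility's operating hours per week are 64, under the 66 limit; the wastewater is Schedule-A-only — every condition holds. But applying paragraphs (f)–(l): (f) operates against (a): discharge temperature exceeds 35 °C. (g) operates (the coverage ratio is 48%, meeting the 47% threshold), but is itself disapplied by (h): (h) operates — aggregate throughput is 1,370 units, under the 1,540 units limit. (i) would limit (h) — a current Standing Clearance is held — but (j) sets (i) aside: (j) is triggered — a current Annual Notice is held. (k) is engaged (a current Standing Waiver is held), but is set aside by (l): (l) is triggered — a current Provisional Registration is held. Exception (a) does not apply.
Exception (b) requires that the operator holds a current Tier 1 Waiver from the Meridia Board; but the Tier 1 Waiver is not current, so (b) is unavailable.
Exception (c) requires that the reportable unit count is at least 111; but the reportable unit count is 103, short of 111, so (c) is unavailable.
Exception (d)'s conditions are all satisfied: the facility's floor area is 3,300 m², under the 4,350 m² limit; the qualifying period is 370 days, meeting the 335 days threshold. But: (m) operates against (d): the plant is within 200 m of a designated waterway. (d) is therefore removed.
All of (e)'s requirements are met (the facility operates on a batch process; the registered capacity is 3,730 units, under the 3,940 units limit). Turning to paragraphs (n)–(o): (n) operates against (e): the compliance score is 76 points, below the 84 points limit. (o) does not operate here (the baseline figure is 214, short of 216), so (n) stands. (e) is therefore removed.
No exception is made out. Rhea's plant falls within the general rule.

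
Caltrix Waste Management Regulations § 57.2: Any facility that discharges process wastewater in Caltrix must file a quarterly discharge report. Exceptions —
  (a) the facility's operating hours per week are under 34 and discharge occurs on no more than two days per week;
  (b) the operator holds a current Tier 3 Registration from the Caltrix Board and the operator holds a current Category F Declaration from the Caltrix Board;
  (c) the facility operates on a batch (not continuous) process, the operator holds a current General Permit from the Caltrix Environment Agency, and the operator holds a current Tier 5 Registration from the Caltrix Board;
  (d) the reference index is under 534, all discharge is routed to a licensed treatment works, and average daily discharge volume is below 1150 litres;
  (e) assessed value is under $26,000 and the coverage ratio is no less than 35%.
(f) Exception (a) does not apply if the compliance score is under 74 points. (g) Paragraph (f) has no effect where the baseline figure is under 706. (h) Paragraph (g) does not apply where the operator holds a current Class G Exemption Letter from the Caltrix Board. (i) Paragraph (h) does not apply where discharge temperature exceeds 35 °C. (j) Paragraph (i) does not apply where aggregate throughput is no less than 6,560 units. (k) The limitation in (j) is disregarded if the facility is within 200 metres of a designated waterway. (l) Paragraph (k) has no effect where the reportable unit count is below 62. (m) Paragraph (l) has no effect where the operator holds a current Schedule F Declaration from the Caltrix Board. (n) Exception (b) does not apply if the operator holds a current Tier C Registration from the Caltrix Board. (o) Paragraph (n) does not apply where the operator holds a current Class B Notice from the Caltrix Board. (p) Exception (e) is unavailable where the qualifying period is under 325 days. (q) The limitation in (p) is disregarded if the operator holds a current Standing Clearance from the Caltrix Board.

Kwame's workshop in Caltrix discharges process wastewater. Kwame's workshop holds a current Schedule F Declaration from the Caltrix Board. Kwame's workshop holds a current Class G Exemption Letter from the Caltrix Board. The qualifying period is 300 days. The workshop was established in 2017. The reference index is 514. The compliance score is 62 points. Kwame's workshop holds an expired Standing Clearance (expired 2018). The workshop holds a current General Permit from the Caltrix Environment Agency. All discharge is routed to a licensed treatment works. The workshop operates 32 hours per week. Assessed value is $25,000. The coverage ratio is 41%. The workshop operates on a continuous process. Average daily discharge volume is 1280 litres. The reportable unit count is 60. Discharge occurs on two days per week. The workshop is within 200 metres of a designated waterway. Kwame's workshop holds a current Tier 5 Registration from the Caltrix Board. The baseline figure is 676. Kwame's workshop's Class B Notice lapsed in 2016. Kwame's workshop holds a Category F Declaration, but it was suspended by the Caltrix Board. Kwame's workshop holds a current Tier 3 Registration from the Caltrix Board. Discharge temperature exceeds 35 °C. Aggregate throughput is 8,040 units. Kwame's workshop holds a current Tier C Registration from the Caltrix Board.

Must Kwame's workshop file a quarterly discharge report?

No — exception (a) applies; Kwame's workshop is not required to file a quarterly discharge report.

Exception (a): the facility's operating hours per week are 32, under the 34 limit; discharge occurs on no more than two days per week — every condition holds. Under paragraphs (f)–(m): (f) would limit (a) — the compliance score is 62 points, under the 74 points limit — but (g) sets (f) aside: (g) operates against (f): the baseline figure is 676, under the 706 limit. (h) is triggered (a current Class G Exemption Letter is held), but is itself disapplied by (i): (i) operates — discharge temperature exceeds 35 °C. (j) is triggered (aggregate throughput is 8,040 units, meeting the 6,560 units threshold), but is itself disapplied by (k): (k) operates — the workshop is within 200 m of a designated waterway. (l) operates (the reportable unit count is 60, below the 62 limit), but yields to (m): (m) operates against (l): a current Schedule F Declaration is held. Exception (a) stands.
Exception (b) requires that the operator holds a current Category F Declaration from the Caltrix Board; but there is no Category F Declaration in force, so (b) is unavailable.
Exception (c) fails — the facility operates on a continuous process.
Exception (d) fails — average daily discharge volume is 1280 litres, not below 1150 litres.
Exception (e): assessed value is $25,000, under the $26,000 limit; the coverage ratio is 41%, meeting the 35% threshold — every condition holds. But applying paragraphs (p)–(q): (p) operates — the qualifying period is 300 days, under the 325 days limit. (q) does not operate here (the Standing Clearance is not current), so (p) stands. Exception (e) does not apply.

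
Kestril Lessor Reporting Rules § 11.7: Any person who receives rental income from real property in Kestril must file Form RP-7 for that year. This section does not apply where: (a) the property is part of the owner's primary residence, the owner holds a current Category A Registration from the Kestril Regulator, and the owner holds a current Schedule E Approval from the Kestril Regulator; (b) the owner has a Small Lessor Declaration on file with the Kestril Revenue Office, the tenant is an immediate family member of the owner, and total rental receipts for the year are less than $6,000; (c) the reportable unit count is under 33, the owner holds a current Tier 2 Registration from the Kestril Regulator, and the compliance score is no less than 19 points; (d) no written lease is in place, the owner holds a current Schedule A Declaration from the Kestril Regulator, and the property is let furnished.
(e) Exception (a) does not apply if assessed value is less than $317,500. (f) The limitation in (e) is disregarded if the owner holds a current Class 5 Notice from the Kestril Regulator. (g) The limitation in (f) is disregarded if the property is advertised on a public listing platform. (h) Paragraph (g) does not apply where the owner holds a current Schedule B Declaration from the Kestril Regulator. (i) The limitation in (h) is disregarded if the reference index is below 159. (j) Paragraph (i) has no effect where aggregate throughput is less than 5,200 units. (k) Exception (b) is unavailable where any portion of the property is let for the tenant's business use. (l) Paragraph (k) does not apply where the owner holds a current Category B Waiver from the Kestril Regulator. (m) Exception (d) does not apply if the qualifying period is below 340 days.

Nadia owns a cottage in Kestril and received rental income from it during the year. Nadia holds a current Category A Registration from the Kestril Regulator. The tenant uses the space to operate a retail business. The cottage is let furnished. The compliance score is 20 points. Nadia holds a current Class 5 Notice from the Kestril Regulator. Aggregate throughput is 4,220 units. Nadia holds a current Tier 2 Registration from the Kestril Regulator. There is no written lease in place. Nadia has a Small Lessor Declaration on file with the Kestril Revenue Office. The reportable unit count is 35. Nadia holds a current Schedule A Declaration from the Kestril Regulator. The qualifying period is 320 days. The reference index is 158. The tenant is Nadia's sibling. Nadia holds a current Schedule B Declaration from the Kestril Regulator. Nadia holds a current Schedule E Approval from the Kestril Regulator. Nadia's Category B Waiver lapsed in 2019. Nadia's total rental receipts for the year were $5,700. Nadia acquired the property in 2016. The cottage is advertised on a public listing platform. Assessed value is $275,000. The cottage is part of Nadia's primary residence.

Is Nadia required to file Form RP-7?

Exception (a)'s conditions are all satisfied: the cottage is part of the primary residence; a current Category A Registration is held; a current Schedule E Approval is held. As to paragraphs (e)–(j): (e) would limit (a) — assessed value is $275,000, less than the $317,500 limit — but (f) sets (e) aside: (f) is engaged — a current Class 5 Notice is held. (g) is engaged (the property is publicly advertised), but yields to (h): (h) is engaged — a current Schedule B Declaration is held. (i) would limit (h) — the reference index is 158, below the 159 limit — but (j) sets (i) aside: (j) operates against (i): aggregate throughput is 4,220 units, less than the 5,200 units limit. So (a) applies.
Exception (b): a Small Lessor Declaration is on file; the tenant is an immediate family member; total rental receipts for the year are $5,700, less than the $6,000 limit — every condition holds. However, paragraphs (k)–(l) must be considered: (k) operates against (b): the space is let for business use. (l) is inapplicable (the Category B Waiver is not current), so (k) stands. Exception (b) does not apply.
Exception (c) fails — the reportable unit count is 35, not under 33.
Exception (d)'s conditions are all satisfied: there is no written lease; a current Schedule A Declaration is held; the property is let furnished. But: (m) operates against (d): the qualifying period is 320 days, below the 340 days limit. Exception (d) does not apply.

No — exception (a) applies; Nadia is not required to file Form RP-7.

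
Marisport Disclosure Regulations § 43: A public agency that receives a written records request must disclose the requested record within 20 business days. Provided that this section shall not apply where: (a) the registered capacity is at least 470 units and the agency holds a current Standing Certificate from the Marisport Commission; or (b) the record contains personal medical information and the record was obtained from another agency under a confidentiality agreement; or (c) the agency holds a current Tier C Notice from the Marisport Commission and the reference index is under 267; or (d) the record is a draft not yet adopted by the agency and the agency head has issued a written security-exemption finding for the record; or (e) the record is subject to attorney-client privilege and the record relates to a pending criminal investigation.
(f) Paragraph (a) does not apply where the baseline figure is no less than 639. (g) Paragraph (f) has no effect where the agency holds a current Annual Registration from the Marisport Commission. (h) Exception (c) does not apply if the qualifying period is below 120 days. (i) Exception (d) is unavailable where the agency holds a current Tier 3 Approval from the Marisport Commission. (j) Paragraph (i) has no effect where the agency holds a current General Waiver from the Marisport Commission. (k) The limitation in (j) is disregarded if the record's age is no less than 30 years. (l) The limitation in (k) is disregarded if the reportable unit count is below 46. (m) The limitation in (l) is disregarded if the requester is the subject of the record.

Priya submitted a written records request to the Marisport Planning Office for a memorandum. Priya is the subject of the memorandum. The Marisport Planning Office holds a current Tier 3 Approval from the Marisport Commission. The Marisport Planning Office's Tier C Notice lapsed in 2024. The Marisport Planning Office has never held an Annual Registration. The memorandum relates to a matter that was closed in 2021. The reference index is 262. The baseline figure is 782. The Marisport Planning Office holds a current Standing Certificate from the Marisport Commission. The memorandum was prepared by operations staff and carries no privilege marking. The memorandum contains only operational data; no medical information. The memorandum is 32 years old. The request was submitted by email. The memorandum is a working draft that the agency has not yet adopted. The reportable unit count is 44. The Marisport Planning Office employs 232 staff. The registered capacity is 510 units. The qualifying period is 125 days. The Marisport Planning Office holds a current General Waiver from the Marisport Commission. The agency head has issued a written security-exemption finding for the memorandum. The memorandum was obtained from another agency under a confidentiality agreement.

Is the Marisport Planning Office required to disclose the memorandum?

Exception (a) is satisfied on its face — the registered capacity is 510 units, meeting the 470 units threshold; a current Standing Certificate is held. However, paragraphs (f)–(g) must be considered: (f) operates against (a): the baseline figure is 782, meeting the 639 threshold. (g) is not engaged (there is no Annual Registration in force), so (f) stands. So (a) is unavailable.
Exception (b) fails — the memorandum contains only operational data.
Exception (c) fails — no current Tier C Notice is held.
Exception (d)'s conditions are all satisfied: the memorandum is an unadopted draft; a written security-exemption finding has been issued. Turning to paragraphs (i)–(m): (i) operates — a current Tier 3 Approval is held. (j) would limit (i) — a current General Waiver is held — but (k) sets (j) aside: (k) operates against (j): the record's age is 32 years, meeting the 30 years threshold. (l) would limit (k) — the reportable unit count is 44, below the 46 limit — but (m) sets (l) aside: (m) operates against (l): Priya is the subject of the memorandum. (d) is therefore removed.
Exception (e) fails — the memorandum carries no privilege marking.
None of the exceptions is available; § 43 applies in full.

Yes — the Marisport Planning Office must disclose the memorandum.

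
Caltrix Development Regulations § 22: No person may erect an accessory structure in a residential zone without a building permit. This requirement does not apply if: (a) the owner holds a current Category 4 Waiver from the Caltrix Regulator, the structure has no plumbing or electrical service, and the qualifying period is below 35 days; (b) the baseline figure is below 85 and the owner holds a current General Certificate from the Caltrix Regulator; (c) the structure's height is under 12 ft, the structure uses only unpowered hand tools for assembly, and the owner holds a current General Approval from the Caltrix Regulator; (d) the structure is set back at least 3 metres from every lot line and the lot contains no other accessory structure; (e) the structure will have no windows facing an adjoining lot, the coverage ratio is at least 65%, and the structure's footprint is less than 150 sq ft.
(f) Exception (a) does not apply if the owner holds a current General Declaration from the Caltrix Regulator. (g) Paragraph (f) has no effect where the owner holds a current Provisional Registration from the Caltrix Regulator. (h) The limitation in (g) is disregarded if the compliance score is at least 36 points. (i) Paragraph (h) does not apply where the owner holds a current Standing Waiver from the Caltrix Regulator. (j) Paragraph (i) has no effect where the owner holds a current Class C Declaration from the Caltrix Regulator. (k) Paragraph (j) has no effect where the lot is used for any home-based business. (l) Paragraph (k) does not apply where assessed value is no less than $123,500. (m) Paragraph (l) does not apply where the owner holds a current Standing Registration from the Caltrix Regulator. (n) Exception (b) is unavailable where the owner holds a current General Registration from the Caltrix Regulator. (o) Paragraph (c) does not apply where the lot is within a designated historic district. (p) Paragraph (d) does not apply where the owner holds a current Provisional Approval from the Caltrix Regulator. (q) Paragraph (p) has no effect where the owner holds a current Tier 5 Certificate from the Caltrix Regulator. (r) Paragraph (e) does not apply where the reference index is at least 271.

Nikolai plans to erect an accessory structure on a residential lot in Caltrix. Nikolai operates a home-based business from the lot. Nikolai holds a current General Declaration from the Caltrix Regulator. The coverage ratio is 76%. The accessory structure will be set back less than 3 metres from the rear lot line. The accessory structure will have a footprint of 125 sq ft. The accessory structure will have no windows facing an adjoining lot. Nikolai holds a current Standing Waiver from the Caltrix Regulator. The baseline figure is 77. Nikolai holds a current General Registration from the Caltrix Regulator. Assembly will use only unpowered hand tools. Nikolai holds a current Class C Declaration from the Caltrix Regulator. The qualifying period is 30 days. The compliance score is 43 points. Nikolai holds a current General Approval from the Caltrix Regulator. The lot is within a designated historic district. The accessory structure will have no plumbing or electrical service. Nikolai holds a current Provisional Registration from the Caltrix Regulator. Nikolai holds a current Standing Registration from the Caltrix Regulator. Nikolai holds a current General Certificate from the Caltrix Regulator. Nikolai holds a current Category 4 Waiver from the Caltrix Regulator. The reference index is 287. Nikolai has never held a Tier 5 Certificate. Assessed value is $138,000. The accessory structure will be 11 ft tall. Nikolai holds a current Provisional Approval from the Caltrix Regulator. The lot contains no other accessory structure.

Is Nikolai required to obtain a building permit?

No — exception (a) applies; Nikolai does not need a building permit.

Exception (a) is satisfied on its face — a current Category 4 Waiver is held; there is no plumbing or electrical service; the qualifying period is 30 days, below the 35 days limit. As to paragraphs (f)–(m): (f) operates (a current General Declaration is held), but is displaced by (g): (g) operates — a current Provisional Registration is held. (h) would limit (g) — the compliance score is 43 points, meeting the 36 points threshold — but (i) sets (h) aside: (i) is engaged — a current Standing Waiver is held. (j) is engaged (a current Class C Declaration is held), but is itself disapplied by (k): (k) operates against (j): a home-based business operates on the lot. (l) is triggered (assessed value is $138,000, meeting the $123,500 threshold), but is overridden by (m): (m) operates against (l): a current Standing Registration is held. Exception (a) stands.
Exception (b) is satisfied on its face — the baseline figure is 77, below the 85 limit; a current General Certificate is held. But: (n) operates — a current General Registration is held. (b) is therefore removed.
Exception (c): the structure's height is 11 ft, under the 12 ft limit; assembly uses only hand tools; a current General Approval is held — every condition holds. But: (o) operates against (c): the lot is in a historic district. Exception (c) does not apply.
Exception (d) does not apply: the rear setback is under 3 m.
Exception (e) is satisfied on its face — no windows face an adjoining lot; the coverage ratio is 76%, meeting the 65% threshold; the structure's footprint is 125 sq ft, less than the 150 sq ft limit. However, paragraph (r) must be considered: (r) operates against (e): the reference index is 287, meeting the 271 threshold. (e) is therefore removed.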